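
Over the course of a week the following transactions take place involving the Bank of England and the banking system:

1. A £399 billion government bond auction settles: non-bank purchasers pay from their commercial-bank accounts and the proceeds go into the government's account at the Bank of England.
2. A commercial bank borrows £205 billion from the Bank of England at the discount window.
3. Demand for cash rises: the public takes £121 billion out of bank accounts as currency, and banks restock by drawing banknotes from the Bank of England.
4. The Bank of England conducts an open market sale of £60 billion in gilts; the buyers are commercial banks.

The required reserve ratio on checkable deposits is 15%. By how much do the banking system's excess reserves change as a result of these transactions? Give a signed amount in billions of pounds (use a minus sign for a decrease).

-£297 billion

Government account inflow £399 billion: reserves −£399B, deposits −£399B.
Discount-window loan £205 billion: reserves +£205B, deposits 0.
Currency withdrawal £121 billion: reserves −£121B, deposits −£121B.
OMO sale (to banks) £60 billion: reserves −£60B, deposits 0.
Totals: Δreserves = −£375B, Δdeposits = −£520B.
Δrequired reserves = 15% × −£520B = −£78B.
Δexcess reserves = Δreserves − Δrequired = −£375B − (−£78B) = -£297 billion.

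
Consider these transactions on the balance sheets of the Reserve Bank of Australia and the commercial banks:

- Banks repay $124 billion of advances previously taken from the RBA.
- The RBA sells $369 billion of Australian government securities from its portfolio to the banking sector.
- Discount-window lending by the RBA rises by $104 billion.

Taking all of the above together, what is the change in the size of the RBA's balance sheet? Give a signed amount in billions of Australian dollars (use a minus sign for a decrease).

RBA balance sheet:
  Assets:      Securities −$369B, Loans to banks −$20B
  Liabilities: Bank reserves −$389B
Change in total RBA assets = -$389 billion.

-$389 billion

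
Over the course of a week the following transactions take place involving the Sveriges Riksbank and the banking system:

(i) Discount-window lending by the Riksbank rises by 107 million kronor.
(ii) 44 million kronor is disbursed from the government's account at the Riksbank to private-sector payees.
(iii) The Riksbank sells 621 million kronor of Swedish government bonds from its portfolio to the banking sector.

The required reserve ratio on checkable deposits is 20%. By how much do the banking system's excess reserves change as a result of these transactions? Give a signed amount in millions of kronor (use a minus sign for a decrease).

Discount-window loan 107 million kronor: reserves +107M, deposits 0.
Government spending 44 million kronor: reserves +44M, deposits +44M.
OMO sale (to banks) 621 million kronor: reserves −621M, deposits 0.
Totals: Δreserves = −470M, Δdeposits = +44M.
Δrequired reserves = 20% × +44M = +8.8M.
Δexcess reserves = Δreserves − Δrequired = −470M − (+8.8M) = -478.8 million.

-478.8 million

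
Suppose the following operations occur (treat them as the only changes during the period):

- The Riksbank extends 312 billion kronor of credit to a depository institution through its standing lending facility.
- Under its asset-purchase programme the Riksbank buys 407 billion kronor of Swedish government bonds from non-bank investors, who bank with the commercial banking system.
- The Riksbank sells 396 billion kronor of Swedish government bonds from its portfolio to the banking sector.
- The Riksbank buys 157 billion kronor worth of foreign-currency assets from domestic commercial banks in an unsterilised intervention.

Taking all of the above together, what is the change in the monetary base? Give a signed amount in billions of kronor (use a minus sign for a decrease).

+480 billion

Discount-window loan 312 billion kronor: Riksbank balance sheet expands → +312B.
Asset purchase (from non-banks) 407 billion kronor: Riksbank balance sheet expands → +407B.
OMO sale (to banks) 396 billion kronor: Riksbank balance sheet contracts → −396B.
FX purchase 157 billion kronor: Riksbank balance sheet expands → +157B.
Net: 312 + 407 − 396 + 157 = +480 billion.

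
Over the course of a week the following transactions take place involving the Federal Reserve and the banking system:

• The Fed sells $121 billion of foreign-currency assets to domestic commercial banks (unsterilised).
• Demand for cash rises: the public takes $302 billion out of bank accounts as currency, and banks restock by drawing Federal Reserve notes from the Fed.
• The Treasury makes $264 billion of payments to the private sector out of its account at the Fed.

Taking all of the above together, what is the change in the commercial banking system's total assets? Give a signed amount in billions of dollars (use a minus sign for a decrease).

Fed balance sheet:
  Assets:      Foreign assets −$121B
  Liabilities: Bank reserves −$159B, Currency in circulation +$302B, Government deposits −$264B
Commercial banking system:
  Assets:      Reserves at CB −$159B, Foreign assets +$121B
  Liabilities: Checkable deposits −$38B
Change in total bank assets = -$38 billion.

-$38 billion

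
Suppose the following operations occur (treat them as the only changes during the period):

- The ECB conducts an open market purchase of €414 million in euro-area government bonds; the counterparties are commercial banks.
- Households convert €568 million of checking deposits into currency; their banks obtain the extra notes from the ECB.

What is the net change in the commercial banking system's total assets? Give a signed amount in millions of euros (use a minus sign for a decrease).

OMO purchase (from banks) €414 million: just an asset swap on bank balance sheets → 0.
Currency withdrawal €568 million: bank balance sheets shrink → −€568M.
Net: 0 − 568 = -€568 million.

-€568 million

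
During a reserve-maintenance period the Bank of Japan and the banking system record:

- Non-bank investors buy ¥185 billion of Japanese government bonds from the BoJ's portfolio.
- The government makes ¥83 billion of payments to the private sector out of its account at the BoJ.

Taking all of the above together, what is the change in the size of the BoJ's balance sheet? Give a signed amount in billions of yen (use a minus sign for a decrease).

-¥185 billion

BoJ balance sheet:
  Assets:      Securities −¥185B
  Liabilities: Bank reserves −¥102B, Government deposits −¥83B
Change in total BoJ assets = -¥185 billion.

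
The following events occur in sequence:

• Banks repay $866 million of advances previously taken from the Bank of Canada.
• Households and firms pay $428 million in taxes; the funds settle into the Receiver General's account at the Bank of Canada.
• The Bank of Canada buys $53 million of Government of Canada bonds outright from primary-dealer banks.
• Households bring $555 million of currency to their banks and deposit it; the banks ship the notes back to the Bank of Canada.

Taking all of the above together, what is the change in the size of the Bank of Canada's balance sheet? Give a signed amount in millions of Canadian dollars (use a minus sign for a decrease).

Discount-window repayment $866 million: a Bank of Canada asset is shed → −$866M.
Government account inflow $428 million: only the composition of liabilities changes → 0.
OMO purchase (from banks) $53 million: a Bank of Canada asset is acquired → +$53M.
Currency deposit $555 million: only the composition of liabilities changes → 0.
Net: −866 + 0 + 53 + 0 = -$813 million.

-$813 million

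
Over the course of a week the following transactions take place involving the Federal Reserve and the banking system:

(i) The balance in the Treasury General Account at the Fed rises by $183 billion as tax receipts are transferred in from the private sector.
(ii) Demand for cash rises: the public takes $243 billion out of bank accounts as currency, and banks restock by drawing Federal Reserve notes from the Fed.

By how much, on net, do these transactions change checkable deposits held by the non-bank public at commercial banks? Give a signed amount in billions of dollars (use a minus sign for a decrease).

Government account inflow $183 billion: non-bank counterparties' bank balances fall → −$183B.
Currency withdrawal $243 billion: non-bank counterparties' bank balances fall → −$243B.
Net: −183 − 243 = -$426 billion.

-$426 billion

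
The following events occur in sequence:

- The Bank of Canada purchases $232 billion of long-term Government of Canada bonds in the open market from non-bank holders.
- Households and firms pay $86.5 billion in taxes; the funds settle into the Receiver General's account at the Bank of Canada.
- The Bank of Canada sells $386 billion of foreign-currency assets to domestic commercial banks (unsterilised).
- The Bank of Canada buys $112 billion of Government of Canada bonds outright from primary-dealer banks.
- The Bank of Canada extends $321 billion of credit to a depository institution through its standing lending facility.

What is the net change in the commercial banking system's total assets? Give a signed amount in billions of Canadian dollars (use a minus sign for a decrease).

+$466.5 billion

Bank of Canada balance sheet:
  Assets:      Securities +$344B, Loans to banks +$321B, Foreign assets −$386B
  Liabilities: Bank reserves +$192.5B, Government deposits +$86.5B
Commercial banking system:
  Assets:      Reserves at CB +$192.5B, Securities −$112B, Foreign assets +$386B
  Liabilities: Checkable deposits +$145.5B, Borrowings from CB +$321B
Change in total bank assets = +$466.5 billion.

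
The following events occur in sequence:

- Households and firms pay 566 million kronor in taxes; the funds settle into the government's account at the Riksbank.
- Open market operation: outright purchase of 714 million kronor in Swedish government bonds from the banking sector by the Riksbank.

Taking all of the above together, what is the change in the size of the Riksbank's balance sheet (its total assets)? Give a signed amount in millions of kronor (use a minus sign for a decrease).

Riksbank balance sheet:
  Assets:      Securities +714M
  Liabilities: Bank reserves +148M, Government deposits +566M
Commercial banking system:
  Assets:      Reserves at CB +148M, Securities −714M
  Liabilities: Checkable deposits −566M
Change in total Riksbank assets = +714 million.

+714 million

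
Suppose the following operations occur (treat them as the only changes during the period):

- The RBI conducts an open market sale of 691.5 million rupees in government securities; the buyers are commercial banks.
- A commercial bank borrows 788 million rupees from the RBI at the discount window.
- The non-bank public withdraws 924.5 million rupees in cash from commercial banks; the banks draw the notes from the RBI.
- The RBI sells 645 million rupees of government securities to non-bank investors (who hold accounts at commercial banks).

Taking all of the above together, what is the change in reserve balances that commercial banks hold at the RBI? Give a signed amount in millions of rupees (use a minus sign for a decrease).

-1473 million

OMO sale (to banks) 691.5 million rupees: the buying banks pay out of their reserve balances → −691.5M.
Discount-window loan 788 million rupees: the loan is credited to the bank's reserve account → +788M.
Currency withdrawal 924.5 million rupees: banks swap reserves for currency → −924.5M.
Asset sale (to non-banks) 645 million rupees: the non-bank buyers' banks settle from reserves → −645M.
Net: −691.5 + 788 − 924.5 − 645 = -1473 million.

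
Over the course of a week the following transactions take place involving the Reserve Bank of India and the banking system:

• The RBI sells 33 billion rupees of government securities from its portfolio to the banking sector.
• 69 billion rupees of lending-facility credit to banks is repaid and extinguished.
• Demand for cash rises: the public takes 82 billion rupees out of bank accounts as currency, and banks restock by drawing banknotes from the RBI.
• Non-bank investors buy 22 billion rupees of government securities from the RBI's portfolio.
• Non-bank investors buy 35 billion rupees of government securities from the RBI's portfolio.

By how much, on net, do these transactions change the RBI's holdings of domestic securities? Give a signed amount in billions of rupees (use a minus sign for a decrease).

OMO sale (to banks) 33 billion rupees: securities removed from the RBI's portfolio → −33B.
Discount-window repayment 69 billion rupees: the RBI's securities portfolio is untouched → 0.
Currency withdrawal 82 billion rupees: the RBI's securities portfolio is untouched → 0.
Asset sale (to non-banks) 22 billion rupees: securities removed from the RBI's portfolio → −22B.
Asset sale (to non-banks) 35 billion rupees: securities removed from the RBI's portfolio → −35B.
Net: −33 + 0 + 0 − 22 − 35 = -90 billion.

-90 billion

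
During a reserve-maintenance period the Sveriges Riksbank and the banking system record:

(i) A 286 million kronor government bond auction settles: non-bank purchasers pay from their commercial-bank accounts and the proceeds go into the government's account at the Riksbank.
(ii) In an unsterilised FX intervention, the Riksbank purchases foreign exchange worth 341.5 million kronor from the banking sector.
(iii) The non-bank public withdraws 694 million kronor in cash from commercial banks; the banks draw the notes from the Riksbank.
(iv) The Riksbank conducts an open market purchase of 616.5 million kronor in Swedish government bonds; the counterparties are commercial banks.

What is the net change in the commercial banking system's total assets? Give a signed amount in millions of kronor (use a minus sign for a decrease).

-980 million

Riksbank balance sheet:
  Assets:      Securities +616.5M, Foreign assets +341.5M
  Liabilities: Bank reserves −22M, Currency in circulation +694M, Government deposits +286M
Commercial banking system:
  Assets:      Reserves at CB −22M, Securities −616.5M, Foreign assets −341.5M
  Liabilities: Checkable deposits −980M
Change in total bank assets = -980 million.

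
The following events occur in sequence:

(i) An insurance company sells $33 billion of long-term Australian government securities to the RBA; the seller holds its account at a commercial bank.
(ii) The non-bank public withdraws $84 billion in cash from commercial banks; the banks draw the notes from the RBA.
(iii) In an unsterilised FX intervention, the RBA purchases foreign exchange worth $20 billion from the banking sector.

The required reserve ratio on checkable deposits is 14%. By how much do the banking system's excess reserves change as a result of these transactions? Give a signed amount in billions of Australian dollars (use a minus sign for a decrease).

-$23.86 billion

Asset purchase (from non-banks) $33 billion: reserves +$33B, deposits +$33B.
Currency withdrawal $84 billion: reserves −$84B, deposits −$84B.
FX purchase $20 billion: reserves +$20B, deposits 0.
Totals: Δreserves = −$31B, Δdeposits = −$51B.
Δrequired reserves = 14% × −$51B = −$7.14B.
Δexcess reserves = Δreserves − Δrequired = −$31B − (−$7.14B) = -$23.86 billion.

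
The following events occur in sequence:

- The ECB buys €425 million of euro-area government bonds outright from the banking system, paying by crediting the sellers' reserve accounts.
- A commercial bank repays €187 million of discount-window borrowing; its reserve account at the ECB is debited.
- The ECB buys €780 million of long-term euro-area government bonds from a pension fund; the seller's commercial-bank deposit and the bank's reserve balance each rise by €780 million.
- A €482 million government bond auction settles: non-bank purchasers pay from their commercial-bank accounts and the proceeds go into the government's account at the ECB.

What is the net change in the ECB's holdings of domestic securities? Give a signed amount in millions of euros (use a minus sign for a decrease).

ECB balance sheet:
  Assets:      Securities +€1205M, Loans to banks −€187M
  Liabilities: Bank reserves +€536M, Government deposits +€482M
So the change in the ECB's holdings of domestic securities is +€1205 million.

+€1205 million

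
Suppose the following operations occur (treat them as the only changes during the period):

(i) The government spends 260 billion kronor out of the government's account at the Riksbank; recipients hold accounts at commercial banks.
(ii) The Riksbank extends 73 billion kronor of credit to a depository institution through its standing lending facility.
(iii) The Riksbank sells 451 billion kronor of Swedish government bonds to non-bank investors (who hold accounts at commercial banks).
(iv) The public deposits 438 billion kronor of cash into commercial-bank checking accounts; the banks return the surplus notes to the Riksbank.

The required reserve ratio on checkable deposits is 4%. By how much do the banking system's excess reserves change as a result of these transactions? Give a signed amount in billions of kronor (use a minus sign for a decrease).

Government spending 260 billion kronor: reserves +260B, deposits +260B.
Discount-window loan 73 billion kronor: reserves +73B, deposits 0.
Asset sale (to non-banks) 451 billion kronor: reserves −451B, deposits −451B.
Currency deposit 438 billion kronor: reserves +438B, deposits +438B.
Totals: Δreserves = +320B, Δdeposits = +247B.
Δrequired reserves = 4% × +247B = +9.88B.
Δexcess reserves = Δreserves − Δrequired = +320B − (+9.88B) = +310.12 billion.

+310.12 billion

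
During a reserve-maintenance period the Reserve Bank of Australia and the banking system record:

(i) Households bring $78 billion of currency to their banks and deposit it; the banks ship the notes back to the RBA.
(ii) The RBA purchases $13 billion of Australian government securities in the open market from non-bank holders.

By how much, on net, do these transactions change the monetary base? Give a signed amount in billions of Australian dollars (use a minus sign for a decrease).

RBA balance sheet:
  Assets:      Securities +$13B
  Liabilities: Bank reserves +$91B, Currency in circulation −$78B
Monetary base = currency + reserves: −$78B + (+$91B) = +$13 billion.

+$13 billion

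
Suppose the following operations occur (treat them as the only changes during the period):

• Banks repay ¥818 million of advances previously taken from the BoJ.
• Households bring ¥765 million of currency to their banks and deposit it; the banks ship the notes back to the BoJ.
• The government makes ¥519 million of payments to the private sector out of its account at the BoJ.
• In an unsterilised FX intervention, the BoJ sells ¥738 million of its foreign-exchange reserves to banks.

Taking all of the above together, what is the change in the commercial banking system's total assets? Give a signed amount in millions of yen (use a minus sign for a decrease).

+¥466 million

Discount-window repayment ¥818 million: bank balance sheets shrink → −¥818M.
Currency deposit ¥765 million: bank balance sheets expand → +¥765M.
Government spending ¥519 million: bank balance sheets expand → +¥519M.
FX sale ¥738 million: just an asset swap on bank balance sheets → 0.
Net: −818 + 765 + 519 + 0 = +¥466 million.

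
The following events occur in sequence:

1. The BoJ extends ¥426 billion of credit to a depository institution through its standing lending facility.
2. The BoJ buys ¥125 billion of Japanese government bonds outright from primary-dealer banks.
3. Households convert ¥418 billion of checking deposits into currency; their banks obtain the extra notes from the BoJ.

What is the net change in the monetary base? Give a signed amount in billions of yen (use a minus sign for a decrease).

Discount-window loan ¥426 billion: BoJ balance sheet expands → +¥426B.
OMO purchase (from banks) ¥125 billion: BoJ balance sheet expands → +¥125B.
Currency withdrawal ¥418 billion: just a shift between currency and reserves — both are base money → 0.
Net: 426 + 125 + 0 = +¥551 billion.

+¥551 billion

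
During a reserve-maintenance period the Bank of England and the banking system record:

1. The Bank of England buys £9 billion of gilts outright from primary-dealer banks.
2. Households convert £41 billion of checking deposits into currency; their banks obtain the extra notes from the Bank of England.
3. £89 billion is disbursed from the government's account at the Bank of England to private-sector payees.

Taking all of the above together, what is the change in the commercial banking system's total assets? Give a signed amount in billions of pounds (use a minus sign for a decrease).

+£48 billion

Bank of England balance sheet:
  Assets:      Securities +£9B
  Liabilities: Bank reserves +£57B, Currency in circulation +£41B, Government deposits −£89B
Commercial banking system:
  Assets:      Reserves at CB +£57B, Securities −£9B
  Liabilities: Checkable deposits +£48B
Change in total bank assets = +£48 billion.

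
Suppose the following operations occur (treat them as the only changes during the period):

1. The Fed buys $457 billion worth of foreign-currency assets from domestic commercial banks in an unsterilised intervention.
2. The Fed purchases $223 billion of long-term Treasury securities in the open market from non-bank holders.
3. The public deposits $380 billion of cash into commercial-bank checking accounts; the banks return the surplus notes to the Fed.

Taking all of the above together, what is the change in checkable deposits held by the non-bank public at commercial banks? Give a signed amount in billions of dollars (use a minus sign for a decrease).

+$603 billion

Fed balance sheet:
  Assets:      Securities +$223B, Foreign assets +$457B
  Liabilities: Bank reserves +$1060B, Currency in circulation −$380B
Commercial banking system:
  Assets:      Reserves at CB +$1060B, Foreign assets −$457B
  Liabilities: Checkable deposits +$603B
So the change in checkable deposits held by the non-bank public at commercial banks is +$603 billion.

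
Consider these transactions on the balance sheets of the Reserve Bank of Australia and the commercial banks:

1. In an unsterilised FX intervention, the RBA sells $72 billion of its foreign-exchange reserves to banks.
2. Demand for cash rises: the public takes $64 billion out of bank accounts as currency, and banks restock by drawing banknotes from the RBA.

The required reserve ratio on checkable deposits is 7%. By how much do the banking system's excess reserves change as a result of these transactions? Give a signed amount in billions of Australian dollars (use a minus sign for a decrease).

FX sale $72 billion: reserves −$72B, deposits 0.
Currency withdrawal $64 billion: reserves −$64B, deposits −$64B.
Totals: Δreserves = −$136B, Δdeposits = −$64B.
Δrequired reserves = 7% × −$64B = −$4.48B.
Δexcess reserves = Δreserves − Δrequired = −$136B − (−$4.48B) = -$131.52 billion.

-$131.52 billion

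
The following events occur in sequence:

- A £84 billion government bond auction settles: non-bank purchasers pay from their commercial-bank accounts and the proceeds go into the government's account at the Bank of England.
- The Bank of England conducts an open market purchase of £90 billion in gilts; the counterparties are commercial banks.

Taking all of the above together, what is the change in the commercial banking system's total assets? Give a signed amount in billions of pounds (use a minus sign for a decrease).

-£84 billion

Bank of England balance sheet:
  Assets:      Securities +£90B
  Liabilities: Bank reserves +£6B, Government deposits +£84B
Commercial banking system:
  Assets:      Reserves at CB +£6B, Securities −£90B
  Liabilities: Checkable deposits −£84B
Change in total bank assets = -£84 billion.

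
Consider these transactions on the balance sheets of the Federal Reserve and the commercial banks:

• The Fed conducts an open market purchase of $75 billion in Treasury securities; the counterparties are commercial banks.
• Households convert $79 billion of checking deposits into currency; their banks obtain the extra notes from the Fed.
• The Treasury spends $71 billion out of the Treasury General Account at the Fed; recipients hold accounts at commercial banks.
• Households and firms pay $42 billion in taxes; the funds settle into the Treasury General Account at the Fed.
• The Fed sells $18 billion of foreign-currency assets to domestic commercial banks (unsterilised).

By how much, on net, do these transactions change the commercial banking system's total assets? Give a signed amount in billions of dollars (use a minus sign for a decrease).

OMO purchase (from banks) $75 billion: just an asset swap on bank balance sheets → 0.
Currency withdrawal $79 billion: bank balance sheets shrink → −$79B.
Government spending $71 billion: bank balance sheets expand → +$71B.
Government account inflow $42 billion: bank balance sheets shrink → −$42B.
FX sale $18 billion: just an asset swap on bank balance sheets → 0.
Net: 0 − 79 + 71 − 42 + 0 = -$50 billion.

-$50 billion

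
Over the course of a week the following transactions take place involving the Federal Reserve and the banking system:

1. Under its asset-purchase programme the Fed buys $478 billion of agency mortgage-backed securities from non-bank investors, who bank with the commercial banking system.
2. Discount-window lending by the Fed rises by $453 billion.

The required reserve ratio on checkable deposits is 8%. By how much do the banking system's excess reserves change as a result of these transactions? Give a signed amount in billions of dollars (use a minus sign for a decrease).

Asset purchase (from non-banks) $478 billion: reserves +$478B, deposits +$478B.
Discount-window loan $453 billion: reserves +$453B, deposits 0.
Totals: Δreserves = +$931B, Δdeposits = +$478B.
Δrequired reserves = 8% × +$478B = +$38.24B.
Δexcess reserves = Δreserves − Δrequired = +$931B − (+$38.24B) = +$892.76 billion.

+$892.76 billion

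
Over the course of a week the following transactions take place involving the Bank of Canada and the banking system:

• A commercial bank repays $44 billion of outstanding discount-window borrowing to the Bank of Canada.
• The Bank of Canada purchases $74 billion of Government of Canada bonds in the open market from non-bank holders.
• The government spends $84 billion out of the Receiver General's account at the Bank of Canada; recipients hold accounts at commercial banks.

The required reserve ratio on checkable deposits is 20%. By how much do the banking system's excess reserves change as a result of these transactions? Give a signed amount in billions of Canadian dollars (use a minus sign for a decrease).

+$82.4 billion

Discount-window repayment $44 billion: reserves −$44B, deposits 0.
Asset purchase (from non-banks) $74 billion: reserves +$74B, deposits +$74B.
Government spending $84 billion: reserves +$84B, deposits +$84B.
Totals: Δreserves = +$114B, Δdeposits = +$158B.
Δrequired reserves = 20% × +$158B = +$31.6B.
Δexcess reserves = Δreserves − Δrequired = +$114B − (+$31.6B) = +$82.4 billion.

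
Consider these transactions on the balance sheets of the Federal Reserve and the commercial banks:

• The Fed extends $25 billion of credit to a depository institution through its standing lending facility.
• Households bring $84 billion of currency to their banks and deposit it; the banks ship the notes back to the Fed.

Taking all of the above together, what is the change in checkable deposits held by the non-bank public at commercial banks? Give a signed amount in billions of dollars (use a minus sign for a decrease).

Fed balance sheet:
  Assets:      Loans to banks +$25B
  Liabilities: Bank reserves +$109B, Currency in circulation −$84B
Commercial banking system:
  Assets:      Reserves at CB +$109B
  Liabilities: Checkable deposits +$84B, Borrowings from CB +$25B
So the change in checkable deposits held by the non-bank public at commercial banks is +$84 billion.

+$84 billion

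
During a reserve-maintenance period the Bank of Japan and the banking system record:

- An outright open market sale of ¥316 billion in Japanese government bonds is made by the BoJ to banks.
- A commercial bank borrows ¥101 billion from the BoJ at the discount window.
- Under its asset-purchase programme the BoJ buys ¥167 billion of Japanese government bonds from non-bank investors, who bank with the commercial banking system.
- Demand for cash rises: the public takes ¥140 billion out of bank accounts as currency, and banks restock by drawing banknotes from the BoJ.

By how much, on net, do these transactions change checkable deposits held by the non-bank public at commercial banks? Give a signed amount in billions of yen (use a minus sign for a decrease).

+¥27 billion

BoJ balance sheet:
  Assets:      Securities −¥149B, Loans to banks +¥101B
  Liabilities: Bank reserves −¥188B, Currency in circulation +¥140B
Commercial banking system:
  Assets:      Reserves at CB −¥188B, Securities +¥316B
  Liabilities: Checkable deposits +¥27B, Borrowings from CB +¥101B
So the change in checkable deposits held by the non-bank public at commercial banks is +¥27 billion.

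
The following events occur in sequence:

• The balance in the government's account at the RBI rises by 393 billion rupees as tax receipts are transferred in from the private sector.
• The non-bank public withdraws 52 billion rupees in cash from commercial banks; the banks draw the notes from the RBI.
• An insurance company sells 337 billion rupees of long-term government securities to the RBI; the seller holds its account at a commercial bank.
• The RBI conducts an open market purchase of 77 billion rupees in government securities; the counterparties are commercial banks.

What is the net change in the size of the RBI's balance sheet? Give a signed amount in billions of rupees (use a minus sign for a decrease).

+414 billion

RBI balance sheet:
  Assets:      Securities +414B
  Liabilities: Bank reserves −31B, Currency in circulation +52B, Government deposits +393B
Commercial banking system:
  Assets:      Reserves at CB −31B, Securities −77B
  Liabilities: Checkable deposits −108B
Change in total RBI assets = +414 billion.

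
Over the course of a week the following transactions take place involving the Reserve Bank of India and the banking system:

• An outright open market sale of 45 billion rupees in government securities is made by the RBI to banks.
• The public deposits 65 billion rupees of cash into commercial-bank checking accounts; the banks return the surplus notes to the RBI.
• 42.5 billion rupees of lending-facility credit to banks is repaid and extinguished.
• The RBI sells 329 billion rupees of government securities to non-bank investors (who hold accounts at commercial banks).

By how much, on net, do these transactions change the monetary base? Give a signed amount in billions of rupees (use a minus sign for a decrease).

RBI balance sheet:
  Assets:      Securities −374B, Loans to banks −42.5B
  Liabilities: Bank reserves −351.5B, Currency in circulation −65B
Commercial banking system:
  Assets:      Reserves at CB −351.5B, Securities +45B
  Liabilities: Checkable deposits −264B, Borrowings from CB −42.5B
Monetary base = currency + reserves: −65B + (−351.5B) = -416.5 billion.

-416.5 billion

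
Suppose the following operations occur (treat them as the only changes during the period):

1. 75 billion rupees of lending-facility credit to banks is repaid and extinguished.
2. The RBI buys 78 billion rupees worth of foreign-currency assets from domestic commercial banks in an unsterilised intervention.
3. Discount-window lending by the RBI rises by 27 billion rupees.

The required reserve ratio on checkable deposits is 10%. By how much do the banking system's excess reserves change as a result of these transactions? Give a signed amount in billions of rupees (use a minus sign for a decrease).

Discount-window repayment 75 billion rupees: reserves −75B, deposits 0.
FX purchase 78 billion rupees: reserves +78B, deposits 0.
Discount-window loan 27 billion rupees: reserves +27B, deposits 0.
Totals: Δreserves = +30B, Δdeposits = 0.
Δrequired reserves = 10% × 0 = 0.
Δexcess reserves = Δreserves − Δrequired = +30B − (0) = +30 billion.

+30 billion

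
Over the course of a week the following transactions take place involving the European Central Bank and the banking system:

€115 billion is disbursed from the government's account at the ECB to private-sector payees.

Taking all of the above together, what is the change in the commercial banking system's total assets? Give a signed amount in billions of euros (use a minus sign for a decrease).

+€115 billion

Government spending €115 billion: bank balance sheets expand → +€115B.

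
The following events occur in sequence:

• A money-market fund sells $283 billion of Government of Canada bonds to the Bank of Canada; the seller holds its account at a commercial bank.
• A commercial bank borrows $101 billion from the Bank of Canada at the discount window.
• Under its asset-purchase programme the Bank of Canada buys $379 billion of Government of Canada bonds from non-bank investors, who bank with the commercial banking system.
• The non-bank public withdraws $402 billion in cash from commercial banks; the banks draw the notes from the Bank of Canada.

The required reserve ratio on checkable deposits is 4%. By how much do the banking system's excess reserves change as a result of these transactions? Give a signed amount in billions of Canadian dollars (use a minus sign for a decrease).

Asset purchase (from non-banks) $283 billion: reserves +$283B, deposits +$283B.
Discount-window loan $101 billion: reserves +$101B, deposits 0.
Asset purchase (from non-banks) $379 billion: reserves +$379B, deposits +$379B.
Currency withdrawal $402 billion: reserves −$402B, deposits −$402B.
Totals: Δreserves = +$361B, Δdeposits = +$260B.
Δrequired reserves = 4% × +$260B = +$10.4B.
Δexcess reserves = Δreserves − Δrequired = +$361B − (+$10.4B) = +$350.6 billion.

+$350.6 billion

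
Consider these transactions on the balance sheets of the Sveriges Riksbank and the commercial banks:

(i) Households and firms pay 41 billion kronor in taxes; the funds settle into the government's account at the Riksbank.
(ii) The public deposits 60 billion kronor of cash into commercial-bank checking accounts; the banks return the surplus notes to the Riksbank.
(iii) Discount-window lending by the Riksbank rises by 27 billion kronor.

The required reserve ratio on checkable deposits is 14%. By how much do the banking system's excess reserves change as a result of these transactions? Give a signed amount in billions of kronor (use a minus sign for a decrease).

+43.34 billion

Government account inflow 41 billion kronor: reserves −41B, deposits −41B.
Currency deposit 60 billion kronor: reserves +60B, deposits +60B.
Discount-window loan 27 billion kronor: reserves +27B, deposits 0.
Totals: Δreserves = +46B, Δdeposits = +19B.
Δrequired reserves = 14% × +19B = +2.66B.
Δexcess reserves = Δreserves − Δrequired = +46B − (+2.66B) = +43.34 billion.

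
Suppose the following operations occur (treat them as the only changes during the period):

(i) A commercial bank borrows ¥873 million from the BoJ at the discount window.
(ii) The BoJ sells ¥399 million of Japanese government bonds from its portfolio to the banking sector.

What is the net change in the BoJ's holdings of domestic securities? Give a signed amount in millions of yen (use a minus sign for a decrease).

-¥399 million

BoJ balance sheet:
  Assets:      Securities −¥399M, Loans to banks +¥873M
  Liabilities: Bank reserves +¥474M
So the change in the BoJ's holdings of domestic securities is -¥399 million.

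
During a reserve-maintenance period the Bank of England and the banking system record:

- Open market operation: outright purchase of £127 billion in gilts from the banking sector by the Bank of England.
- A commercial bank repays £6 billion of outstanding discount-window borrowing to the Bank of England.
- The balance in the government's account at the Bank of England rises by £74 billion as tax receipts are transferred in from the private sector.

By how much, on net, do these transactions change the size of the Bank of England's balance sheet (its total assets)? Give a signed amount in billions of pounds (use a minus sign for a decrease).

Bank of England balance sheet:
  Assets:      Securities +£127B, Loans to banks −£6B
  Liabilities: Bank reserves +£47B, Government deposits +£74B
Commercial banking system:
  Assets:      Reserves at CB +£47B, Securities −£127B
  Liabilities: Checkable deposits −£74B, Borrowings from CB −£6B
Change in total Bank of England assets = +£121 billion.

+£121 billion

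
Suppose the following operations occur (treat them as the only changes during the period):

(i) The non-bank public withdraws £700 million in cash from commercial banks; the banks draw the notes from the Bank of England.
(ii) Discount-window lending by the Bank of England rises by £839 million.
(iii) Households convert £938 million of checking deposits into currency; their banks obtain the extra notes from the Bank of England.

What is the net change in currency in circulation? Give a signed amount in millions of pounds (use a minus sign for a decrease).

Bank of England balance sheet:
  Assets:      Loans to banks +£839M
  Liabilities: Bank reserves −£799M, Currency in circulation +£1638M
Commercial banking system:
  Assets:      Reserves at CB −£799M
  Liabilities: Checkable deposits −£1638M, Borrowings from CB +£839M
So the change in currency in circulation is +£1638 million.

+£1638 million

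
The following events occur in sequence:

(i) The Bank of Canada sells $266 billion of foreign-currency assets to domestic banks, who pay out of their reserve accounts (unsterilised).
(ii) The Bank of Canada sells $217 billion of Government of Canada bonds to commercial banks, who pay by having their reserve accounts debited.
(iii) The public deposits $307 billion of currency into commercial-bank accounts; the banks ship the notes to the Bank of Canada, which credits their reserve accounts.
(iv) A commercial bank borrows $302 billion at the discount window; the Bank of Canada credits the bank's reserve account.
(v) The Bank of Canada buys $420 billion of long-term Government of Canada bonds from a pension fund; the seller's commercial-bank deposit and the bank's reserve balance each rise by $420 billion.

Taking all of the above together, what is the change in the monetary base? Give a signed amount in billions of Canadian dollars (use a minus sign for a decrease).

FX sale $266 billion: Bank of Canada balance sheet contracts → −$266B.
OMO sale (to banks) $217 billion: Bank of Canada balance sheet contracts → −$217B.
Currency deposit $307 billion: just a shift between currency and reserves — both are base money → 0.
Discount-window loan $302 billion: Bank of Canada balance sheet expands → +$302B.
Asset purchase (from non-banks) $420 billion: Bank of Canada balance sheet expands → +$420B.
Net: −266 − 217 + 0 + 302 + 420 = +$239 billion.

+$239 billion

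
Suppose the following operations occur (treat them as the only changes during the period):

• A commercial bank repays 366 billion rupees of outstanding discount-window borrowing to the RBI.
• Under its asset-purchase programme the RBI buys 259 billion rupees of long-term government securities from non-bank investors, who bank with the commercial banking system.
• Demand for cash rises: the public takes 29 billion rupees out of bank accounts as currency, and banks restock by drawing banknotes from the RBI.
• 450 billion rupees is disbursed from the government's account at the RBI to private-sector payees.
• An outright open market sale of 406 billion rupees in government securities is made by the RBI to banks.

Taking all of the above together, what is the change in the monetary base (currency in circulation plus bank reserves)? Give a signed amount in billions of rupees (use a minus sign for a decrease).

Discount-window repayment 366 billion rupees: RBI balance sheet contracts → −366B.
Asset purchase (from non-banks) 259 billion rupees: RBI balance sheet expands → +259B.
Currency withdrawal 29 billion rupees: just a shift between currency and reserves — both are base money → 0.
Government spending 450 billion rupees: a non-base liability converts back to reserves → +450B.
OMO sale (to banks) 406 billion rupees: RBI balance sheet contracts → −406B.
Net: −366 + 259 + 0 + 450 − 406 = -63 billion.

-63 billion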